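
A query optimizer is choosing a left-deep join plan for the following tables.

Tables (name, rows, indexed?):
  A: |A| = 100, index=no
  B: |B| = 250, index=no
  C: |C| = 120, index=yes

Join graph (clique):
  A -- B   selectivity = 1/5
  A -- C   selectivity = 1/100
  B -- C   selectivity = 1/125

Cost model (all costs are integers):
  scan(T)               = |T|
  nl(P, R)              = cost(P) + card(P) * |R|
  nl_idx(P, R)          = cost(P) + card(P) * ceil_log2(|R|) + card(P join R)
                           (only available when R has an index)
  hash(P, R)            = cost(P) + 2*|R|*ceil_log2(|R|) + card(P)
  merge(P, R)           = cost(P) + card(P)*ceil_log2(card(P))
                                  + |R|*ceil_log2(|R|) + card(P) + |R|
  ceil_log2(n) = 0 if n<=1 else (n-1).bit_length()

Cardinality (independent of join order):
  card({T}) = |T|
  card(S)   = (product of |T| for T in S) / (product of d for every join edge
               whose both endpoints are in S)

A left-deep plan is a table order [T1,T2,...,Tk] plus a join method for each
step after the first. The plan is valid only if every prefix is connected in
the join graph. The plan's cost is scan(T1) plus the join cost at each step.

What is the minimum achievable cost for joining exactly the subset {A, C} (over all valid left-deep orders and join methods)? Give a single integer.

Selinger DP over subsets of {A,C}:
  {A}: scan cost=100, card=100
  {C}: scan cost=120, card=120
  {AC}: card=120; try (C,nl_idx)→920, (A,hash)→1640, (C,merge)→1860, (C,hash)→1880, (A,merge)→1880, (C,nl)→12100 …(+1); best=920 via (C,nl_idx)

920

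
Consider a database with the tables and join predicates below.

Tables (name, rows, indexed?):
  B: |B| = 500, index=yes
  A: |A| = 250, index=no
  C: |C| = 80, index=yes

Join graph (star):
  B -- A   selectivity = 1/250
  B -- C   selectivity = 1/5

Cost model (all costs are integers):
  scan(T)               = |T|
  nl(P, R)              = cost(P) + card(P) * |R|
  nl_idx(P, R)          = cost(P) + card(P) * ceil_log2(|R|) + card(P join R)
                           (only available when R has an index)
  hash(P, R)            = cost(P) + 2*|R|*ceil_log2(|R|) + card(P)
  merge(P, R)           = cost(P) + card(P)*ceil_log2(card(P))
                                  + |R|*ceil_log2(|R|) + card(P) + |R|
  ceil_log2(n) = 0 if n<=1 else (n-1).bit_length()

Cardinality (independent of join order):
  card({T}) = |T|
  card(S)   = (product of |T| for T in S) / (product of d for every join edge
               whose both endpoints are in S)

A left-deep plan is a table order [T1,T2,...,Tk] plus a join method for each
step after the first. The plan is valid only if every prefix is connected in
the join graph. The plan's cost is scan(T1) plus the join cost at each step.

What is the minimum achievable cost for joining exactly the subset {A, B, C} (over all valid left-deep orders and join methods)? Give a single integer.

Selinger DP over subsets of {A,B,C}:
  {B}: scan cost=500, card=500
  {A}: scan cost=250, card=250
  {C}: scan cost=80, card=80
  {AB}: card=500; try (B,nl_idx)→3000, (A,hash)→5000, (B,merge)→7500, (A,merge)→7750, (B,hash)→9500, (B,nl)→125250 …(+1); best=3000 via (B,nl_idx)
  {BC}: card=8000; try (C,hash)→2120, (B,merge)→5720, (C,merge)→6140, (B,nl_idx)→8800, (B,hash)→9160, (C,nl_idx)→12000 …(+2); best=2120 via (C,hash)
  {ABC}: card=8000; try (C,hash)→4620, (C,merge)→8640, (A,hash)→14120, (C,nl_idx)→14500, (C,nl)→43000, (A,merge)→116370 …(+1); best=4620 via (C,hash)

4620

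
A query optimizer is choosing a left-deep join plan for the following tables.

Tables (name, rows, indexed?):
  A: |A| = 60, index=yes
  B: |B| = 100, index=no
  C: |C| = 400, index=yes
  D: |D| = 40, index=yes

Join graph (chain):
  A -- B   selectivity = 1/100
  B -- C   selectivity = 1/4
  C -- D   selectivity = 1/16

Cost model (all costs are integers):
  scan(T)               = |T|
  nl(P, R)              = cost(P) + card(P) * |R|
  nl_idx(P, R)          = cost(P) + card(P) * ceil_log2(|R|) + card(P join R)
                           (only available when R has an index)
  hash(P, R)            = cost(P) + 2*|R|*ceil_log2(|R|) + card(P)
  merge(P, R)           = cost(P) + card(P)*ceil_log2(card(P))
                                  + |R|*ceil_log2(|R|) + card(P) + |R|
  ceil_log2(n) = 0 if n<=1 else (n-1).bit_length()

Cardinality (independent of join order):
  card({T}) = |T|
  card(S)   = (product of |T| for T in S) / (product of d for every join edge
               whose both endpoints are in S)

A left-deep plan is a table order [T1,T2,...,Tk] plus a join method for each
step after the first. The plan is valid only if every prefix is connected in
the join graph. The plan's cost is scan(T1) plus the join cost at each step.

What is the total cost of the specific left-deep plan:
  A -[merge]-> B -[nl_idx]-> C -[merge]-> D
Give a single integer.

92100

step 1: scan A: cost=60, card=60
step 2: join B via merge
    card(P join B) = 60*100/(100) = 60
    cost = 60 + 60*6 + 100*7 + 60 + 100 = 1280
step 3: join C via nl_idx
    card(P join C) = 60*400/(4) = 6000
    cost = 1280 + 60*9 + 6000 = 7820
step 4: join D via merge
    card(P join D) = 6000*40/(16) = 15000
    cost = 7820 + 6000*13 + 40*6 + 6000 + 40 = 92100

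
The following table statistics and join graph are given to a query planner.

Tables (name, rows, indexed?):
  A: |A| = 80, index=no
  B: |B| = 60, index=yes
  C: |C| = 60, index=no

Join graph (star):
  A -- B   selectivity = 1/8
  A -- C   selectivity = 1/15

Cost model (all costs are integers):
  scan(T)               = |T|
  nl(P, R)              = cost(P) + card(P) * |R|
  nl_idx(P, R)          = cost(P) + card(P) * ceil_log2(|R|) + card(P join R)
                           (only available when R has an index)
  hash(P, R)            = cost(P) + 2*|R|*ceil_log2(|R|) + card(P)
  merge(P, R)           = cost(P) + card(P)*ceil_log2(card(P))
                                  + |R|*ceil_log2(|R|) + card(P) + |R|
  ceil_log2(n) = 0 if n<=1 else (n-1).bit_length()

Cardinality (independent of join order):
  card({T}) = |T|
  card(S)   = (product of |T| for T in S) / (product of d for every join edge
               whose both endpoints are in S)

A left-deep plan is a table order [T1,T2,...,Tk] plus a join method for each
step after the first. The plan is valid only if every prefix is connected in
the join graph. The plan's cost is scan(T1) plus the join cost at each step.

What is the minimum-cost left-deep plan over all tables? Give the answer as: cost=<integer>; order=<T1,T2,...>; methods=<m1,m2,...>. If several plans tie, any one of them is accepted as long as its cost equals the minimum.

cost=1920; order=A,C,B; methods=hash,hash

Selinger DP (subsets sized 1..n):
  {A}: scan cost=80, card=80
  {B}: scan cost=60, card=60
  {C}: scan cost=60, card=60
  {AB}: card=600; try (B,hash)→880, (A,merge)→1120, (B,merge)→1140, (B,nl_idx)→1160, (A,hash)→1240, (A,nl)→4860 …(+1); best=880 via (B,hash)
  {AC}: card=320; try (C,hash)→880, (A,merge)→1120, (C,merge)→1140, (A,hash)→1240, (A,nl)→4860, (C,nl)→4880; best=880 via (C,hash)
  {ABC}: card=2400; try (B,hash)→1920, (C,hash)→2200, (B,merge)→4500, (B,nl_idx)→5200, (C,merge)→7900, (B,nl)→20080 …(+1); best=1920 via (B,hash)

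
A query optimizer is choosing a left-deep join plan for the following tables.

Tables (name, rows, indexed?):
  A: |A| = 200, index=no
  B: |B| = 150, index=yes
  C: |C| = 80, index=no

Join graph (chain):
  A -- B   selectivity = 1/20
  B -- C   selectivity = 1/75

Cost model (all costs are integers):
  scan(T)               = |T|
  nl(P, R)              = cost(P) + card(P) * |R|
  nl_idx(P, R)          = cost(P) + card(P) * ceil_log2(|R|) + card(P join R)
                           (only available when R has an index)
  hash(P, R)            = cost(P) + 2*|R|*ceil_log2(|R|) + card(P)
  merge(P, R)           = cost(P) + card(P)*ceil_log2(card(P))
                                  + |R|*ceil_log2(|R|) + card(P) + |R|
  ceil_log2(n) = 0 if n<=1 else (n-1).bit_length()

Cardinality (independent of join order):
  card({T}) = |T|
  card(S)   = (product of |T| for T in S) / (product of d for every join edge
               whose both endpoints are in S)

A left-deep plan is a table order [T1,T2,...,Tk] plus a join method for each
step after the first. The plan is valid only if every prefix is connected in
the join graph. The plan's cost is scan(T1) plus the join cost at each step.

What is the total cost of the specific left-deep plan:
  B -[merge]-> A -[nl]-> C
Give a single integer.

123300

step 1: scan B: cost=150, card=150
step 2: join A via merge
    card(P join A) = 150*200/(20) = 1500
    cost = 150 + 150*8 + 200*8 + 150 + 200 = 3300
step 3: join C via nl
    card(P join C) = 1500*80/(75) = 1600
    cost = 3300 + 1500*80 = 123300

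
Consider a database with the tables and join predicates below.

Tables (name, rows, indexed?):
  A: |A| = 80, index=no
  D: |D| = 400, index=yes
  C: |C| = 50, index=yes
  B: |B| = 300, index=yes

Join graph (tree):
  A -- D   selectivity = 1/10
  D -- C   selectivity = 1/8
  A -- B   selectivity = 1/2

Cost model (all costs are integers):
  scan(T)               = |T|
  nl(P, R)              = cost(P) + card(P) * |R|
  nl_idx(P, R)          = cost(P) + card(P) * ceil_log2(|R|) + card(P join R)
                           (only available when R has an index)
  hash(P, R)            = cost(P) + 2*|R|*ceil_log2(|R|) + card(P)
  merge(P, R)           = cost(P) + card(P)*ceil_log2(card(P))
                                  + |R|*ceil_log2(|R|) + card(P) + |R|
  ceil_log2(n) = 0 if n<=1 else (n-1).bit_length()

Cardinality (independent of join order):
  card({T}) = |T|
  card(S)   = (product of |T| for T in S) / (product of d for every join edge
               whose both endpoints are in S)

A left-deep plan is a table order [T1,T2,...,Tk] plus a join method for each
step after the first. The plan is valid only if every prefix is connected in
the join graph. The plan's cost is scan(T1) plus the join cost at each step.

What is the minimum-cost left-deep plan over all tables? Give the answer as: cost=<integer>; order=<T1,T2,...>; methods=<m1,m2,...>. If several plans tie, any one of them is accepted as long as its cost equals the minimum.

cost=30420; order=D,C,A,B; methods=hash,hash,hash

Selinger DP (subsets sized 1..n):
  {A}: scan cost=80, card=80
  {D}: scan cost=400, card=400
  {C}: scan cost=50, card=50
  {B}: scan cost=300, card=300
  {AD}: card=3200; try (A,hash)→1920, (D,nl_idx)→4000, (D,merge)→4720, (A,merge)→5040, (D,hash)→7360, (D,nl)→32080 …(+1); best=1920 via (A,hash)
  {AB}: card=12000; try (A,hash)→1720, (B,merge)→3720, (A,merge)→3940, (B,hash)→5560, (B,nl_idx)→12800, (B,nl)→24080 …(+1); best=1720 via (A,hash)
  {CD}: card=2500; try (C,hash)→1400, (D,nl_idx)→3000, (D,merge)→4400, (C,merge)→4750, (C,nl_idx)→5300, (D,hash)→7300 …(+2); best=1400 via (C,hash)
  {ACD}: card=20000; try (A,hash)→5020, (C,hash)→5720, (A,merge)→34540, (C,nl_idx)→41120, (C,merge)→43870, (C,nl)→161920 …(+1); best=5020 via (A,hash)
  {ABD}: card=480000; try (B,hash)→10520, (D,hash)→20920, (B,merge)→46520, (D,merge)→185720, (B,nl_idx)→510720, (D,nl_idx)→589720 …(+2); best=10520 via (B,hash)
  {ABCD}: card=3000000; try (B,hash)→30420, (B,merge)→328020, (C,hash)→491120, (B,nl_idx)→3185020, (C,nl_idx)→5890520, (B,nl)→6005020 …(+2); best=30420 via (B,hash)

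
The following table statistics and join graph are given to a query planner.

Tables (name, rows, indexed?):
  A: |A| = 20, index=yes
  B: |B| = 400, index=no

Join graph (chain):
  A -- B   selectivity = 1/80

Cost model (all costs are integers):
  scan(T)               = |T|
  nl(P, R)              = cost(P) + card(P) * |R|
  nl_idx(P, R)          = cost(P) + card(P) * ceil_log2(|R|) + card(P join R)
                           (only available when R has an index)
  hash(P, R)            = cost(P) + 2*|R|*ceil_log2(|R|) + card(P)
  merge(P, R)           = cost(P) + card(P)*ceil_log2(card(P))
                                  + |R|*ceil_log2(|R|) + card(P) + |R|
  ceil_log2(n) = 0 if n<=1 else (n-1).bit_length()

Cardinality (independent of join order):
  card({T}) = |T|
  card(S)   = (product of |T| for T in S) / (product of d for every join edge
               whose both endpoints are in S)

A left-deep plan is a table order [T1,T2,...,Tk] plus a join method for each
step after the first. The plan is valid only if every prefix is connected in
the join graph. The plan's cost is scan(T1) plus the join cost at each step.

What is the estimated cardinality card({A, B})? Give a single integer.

100

Tables in S: A(20), B(400)
Edges inside S: A-B(d=80)
numerator = 20 * 400 = 8000
denominator = 80 = 80
card(S) = 8000 / 80 = 100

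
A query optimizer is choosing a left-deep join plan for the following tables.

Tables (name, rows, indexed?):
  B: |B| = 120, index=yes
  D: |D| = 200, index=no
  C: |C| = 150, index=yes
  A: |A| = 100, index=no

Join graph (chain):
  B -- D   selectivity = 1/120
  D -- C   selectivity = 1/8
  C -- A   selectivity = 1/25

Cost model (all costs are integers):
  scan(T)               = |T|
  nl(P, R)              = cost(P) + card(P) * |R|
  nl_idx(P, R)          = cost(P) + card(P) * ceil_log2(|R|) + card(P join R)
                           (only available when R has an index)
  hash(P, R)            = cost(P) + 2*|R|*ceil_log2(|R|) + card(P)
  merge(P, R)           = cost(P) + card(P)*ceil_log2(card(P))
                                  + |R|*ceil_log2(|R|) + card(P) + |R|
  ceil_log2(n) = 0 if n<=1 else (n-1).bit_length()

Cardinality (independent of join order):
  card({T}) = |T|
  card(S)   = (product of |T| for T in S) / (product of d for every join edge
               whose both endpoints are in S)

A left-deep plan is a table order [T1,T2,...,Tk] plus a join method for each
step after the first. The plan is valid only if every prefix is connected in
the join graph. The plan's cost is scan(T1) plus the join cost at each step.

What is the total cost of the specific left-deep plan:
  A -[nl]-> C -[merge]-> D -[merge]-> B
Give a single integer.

249460

step 1: scan A: cost=100, card=100
step 2: join C via nl
    card(P join C) = 100*150/(25) = 600
    cost = 100 + 100*150 = 15100
step 3: join D via merge
    card(P join D) = 600*200/(8) = 15000
    cost = 15100 + 600*10 + 200*8 + 600 + 200 = 23500
step 4: join B via merge
    card(P join B) = 15000*120/(120) = 15000
    cost = 23500 + 15000*14 + 120*7 + 15000 + 120 = 249460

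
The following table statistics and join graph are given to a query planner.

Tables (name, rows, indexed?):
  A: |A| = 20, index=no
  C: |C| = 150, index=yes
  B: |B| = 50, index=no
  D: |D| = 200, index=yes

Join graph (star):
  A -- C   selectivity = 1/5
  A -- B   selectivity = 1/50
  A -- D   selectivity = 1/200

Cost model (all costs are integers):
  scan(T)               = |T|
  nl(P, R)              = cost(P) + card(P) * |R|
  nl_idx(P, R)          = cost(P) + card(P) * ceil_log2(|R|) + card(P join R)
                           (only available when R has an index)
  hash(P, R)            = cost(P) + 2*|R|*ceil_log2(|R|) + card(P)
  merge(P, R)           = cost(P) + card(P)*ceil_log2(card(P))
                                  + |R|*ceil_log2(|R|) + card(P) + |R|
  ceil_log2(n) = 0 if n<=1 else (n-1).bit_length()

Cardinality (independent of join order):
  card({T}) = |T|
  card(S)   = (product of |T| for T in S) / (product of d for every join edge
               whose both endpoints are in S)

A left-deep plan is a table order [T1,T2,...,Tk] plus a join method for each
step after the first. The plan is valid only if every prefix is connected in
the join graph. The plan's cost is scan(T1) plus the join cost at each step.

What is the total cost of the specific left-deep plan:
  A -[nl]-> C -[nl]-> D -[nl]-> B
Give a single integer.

step 1: scan A: cost=20, card=20
step 2: join C via nl
    card(P join C) = 20*150/(5) = 600
    cost = 20 + 20*150 = 3020
step 3: join D via nl
    card(P join D) = 600*200/(200) = 600
    cost = 3020 + 600*200 = 123020
step 4: join B via nl
    card(P join B) = 600*50/(50) = 600
    cost = 123020 + 600*50 = 153020

153020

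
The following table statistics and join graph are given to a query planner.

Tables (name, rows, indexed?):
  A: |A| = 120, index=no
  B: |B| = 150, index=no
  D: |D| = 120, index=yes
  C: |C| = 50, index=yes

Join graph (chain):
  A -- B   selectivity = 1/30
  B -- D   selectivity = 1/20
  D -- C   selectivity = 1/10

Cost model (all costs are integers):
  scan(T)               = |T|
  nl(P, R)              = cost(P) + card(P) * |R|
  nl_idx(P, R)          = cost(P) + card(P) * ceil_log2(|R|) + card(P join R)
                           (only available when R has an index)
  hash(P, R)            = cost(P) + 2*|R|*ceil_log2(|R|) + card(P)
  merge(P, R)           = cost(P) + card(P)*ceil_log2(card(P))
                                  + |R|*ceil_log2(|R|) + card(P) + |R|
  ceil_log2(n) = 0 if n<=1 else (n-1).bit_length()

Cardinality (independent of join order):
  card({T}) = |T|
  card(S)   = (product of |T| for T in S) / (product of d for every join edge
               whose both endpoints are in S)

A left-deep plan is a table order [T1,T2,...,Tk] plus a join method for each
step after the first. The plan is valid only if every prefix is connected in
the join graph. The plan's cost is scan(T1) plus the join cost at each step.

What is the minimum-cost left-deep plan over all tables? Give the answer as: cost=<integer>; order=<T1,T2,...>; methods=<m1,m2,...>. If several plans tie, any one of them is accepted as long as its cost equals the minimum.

Selinger DP (subsets sized 1..n):
  {A}: scan cost=120, card=120
  {B}: scan cost=150, card=150
  {D}: scan cost=120, card=120
  {C}: scan cost=50, card=50
  {AB}: card=600; try (A,hash)→1980, (B,merge)→2430, (A,merge)→2460, (B,hash)→2640, (B,nl)→18120, (A,nl)→18150; best=1980 via (A,hash)
  {BD}: card=900; try (D,hash)→1980, (D,nl_idx)→2100, (B,merge)→2430, (D,merge)→2460, (B,hash)→2640, (B,nl)→18120 …(+1); best=1980 via (D,hash)
  {CD}: card=600; try (C,hash)→840, (D,nl_idx)→1000, (D,merge)→1360, (C,merge)→1430, (C,nl_idx)→1440, (D,hash)→1780 …(+2); best=840 via (C,hash)
  {ABD}: card=3600; try (D,hash)→4260, (A,hash)→4560, (D,merge)→9540, (D,nl_idx)→9780, (A,merge)→12840, (D,nl)→73980 …(+1); best=4260 via (D,hash)
  {BCD}: card=4500; try (C,hash)→3480, (B,hash)→3840, (B,merge)→8790, (C,nl_idx)→11880, (C,merge)→12230, (C,nl)→46980 …(+1); best=3480 via (C,hash)
  {ABCD}: card=18000; try (C,hash)→8460, (A,hash)→9660, (C,nl_idx)→43860, (C,merge)→51410, (A,merge)→67440, (C,nl)→184260 …(+1); best=8460 via (C,hash)

cost=8460; order=B,A,D,C; methods=hash,hash,hash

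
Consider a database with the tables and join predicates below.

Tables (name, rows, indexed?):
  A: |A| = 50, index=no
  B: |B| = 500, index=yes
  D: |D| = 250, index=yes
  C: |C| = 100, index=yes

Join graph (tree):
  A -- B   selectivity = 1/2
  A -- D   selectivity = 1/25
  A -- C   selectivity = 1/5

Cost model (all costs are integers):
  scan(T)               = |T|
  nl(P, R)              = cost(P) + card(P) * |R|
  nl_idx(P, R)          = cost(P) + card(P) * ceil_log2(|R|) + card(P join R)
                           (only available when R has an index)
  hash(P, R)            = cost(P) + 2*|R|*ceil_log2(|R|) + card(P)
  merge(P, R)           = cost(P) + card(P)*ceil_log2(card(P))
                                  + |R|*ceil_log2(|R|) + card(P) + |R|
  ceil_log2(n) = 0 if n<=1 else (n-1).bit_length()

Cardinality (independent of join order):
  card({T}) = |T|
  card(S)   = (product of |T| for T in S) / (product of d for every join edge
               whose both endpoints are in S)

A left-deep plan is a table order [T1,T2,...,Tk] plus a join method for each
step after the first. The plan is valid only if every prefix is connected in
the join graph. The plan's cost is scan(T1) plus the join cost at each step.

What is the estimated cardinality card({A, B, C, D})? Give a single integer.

Tables in S: A(50), B(500), C(100), D(250)
Edges inside S: A-B(d=2), A-D(d=25), A-C(d=5)
numerator = 50 * 500 * 100 * 250 = 625000000
denominator = 2 * 25 * 5 = 250
card(S) = 625000000 / 250 = 2500000

2500000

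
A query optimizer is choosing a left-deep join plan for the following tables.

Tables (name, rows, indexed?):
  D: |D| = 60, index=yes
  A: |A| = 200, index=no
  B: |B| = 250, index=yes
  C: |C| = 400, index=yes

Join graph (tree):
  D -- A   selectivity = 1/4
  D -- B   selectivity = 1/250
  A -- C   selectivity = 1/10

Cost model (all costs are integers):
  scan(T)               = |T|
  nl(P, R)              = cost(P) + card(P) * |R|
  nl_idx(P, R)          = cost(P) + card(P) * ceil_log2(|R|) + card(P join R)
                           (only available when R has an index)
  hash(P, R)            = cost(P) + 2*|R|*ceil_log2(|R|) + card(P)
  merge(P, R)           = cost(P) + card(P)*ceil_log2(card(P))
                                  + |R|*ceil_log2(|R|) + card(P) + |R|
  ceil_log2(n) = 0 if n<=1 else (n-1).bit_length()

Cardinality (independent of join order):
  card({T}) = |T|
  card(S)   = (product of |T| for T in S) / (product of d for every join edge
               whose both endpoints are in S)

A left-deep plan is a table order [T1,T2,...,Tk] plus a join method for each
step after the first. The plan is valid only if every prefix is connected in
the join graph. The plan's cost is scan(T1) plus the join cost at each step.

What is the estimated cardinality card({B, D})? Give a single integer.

Tables in S: B(250), D(60)
Edges inside S: D-B(d=250)
numerator = 250 * 60 = 15000
denominator = 250 = 250
card(S) = 15000 / 250 = 60

60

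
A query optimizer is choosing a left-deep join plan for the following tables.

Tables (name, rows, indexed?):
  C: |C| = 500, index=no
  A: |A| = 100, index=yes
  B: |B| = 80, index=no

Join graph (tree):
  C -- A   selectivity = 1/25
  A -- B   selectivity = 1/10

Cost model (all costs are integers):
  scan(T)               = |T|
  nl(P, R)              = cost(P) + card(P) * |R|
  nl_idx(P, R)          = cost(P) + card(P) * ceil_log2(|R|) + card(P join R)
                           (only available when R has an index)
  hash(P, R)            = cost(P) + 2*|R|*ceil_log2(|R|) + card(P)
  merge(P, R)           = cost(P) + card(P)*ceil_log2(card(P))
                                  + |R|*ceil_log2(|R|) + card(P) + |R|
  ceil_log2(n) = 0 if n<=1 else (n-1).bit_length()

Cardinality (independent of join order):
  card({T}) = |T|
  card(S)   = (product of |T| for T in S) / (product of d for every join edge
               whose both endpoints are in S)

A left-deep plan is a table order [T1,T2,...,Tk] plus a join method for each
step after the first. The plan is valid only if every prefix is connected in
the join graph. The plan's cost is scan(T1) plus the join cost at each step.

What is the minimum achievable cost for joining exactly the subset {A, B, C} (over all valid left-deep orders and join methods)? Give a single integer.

Selinger DP over subsets of {A,B,C}:
  {C}: scan cost=500, card=500
  {A}: scan cost=100, card=100
  {B}: scan cost=80, card=80
  {AC}: card=2000; try (A,hash)→2400, (C,merge)→5900, (A,nl_idx)→6000, (A,merge)→6300, (C,hash)→9200, (C,nl)→50100 …(+1); best=2400 via (A,hash)
  {AB}: card=800; try (B,hash)→1320, (A,nl_idx)→1440, (A,merge)→1520, (B,merge)→1540, (A,hash)→1560, (A,nl)→8080 …(+1); best=1320 via (B,hash)
  {ABC}: card=16000; try (B,hash)→5520, (C,hash)→11120, (C,merge)→15120, (B,merge)→27040, (B,nl)→162400, (C,nl)→401320; best=5520 via (B,hash)

5520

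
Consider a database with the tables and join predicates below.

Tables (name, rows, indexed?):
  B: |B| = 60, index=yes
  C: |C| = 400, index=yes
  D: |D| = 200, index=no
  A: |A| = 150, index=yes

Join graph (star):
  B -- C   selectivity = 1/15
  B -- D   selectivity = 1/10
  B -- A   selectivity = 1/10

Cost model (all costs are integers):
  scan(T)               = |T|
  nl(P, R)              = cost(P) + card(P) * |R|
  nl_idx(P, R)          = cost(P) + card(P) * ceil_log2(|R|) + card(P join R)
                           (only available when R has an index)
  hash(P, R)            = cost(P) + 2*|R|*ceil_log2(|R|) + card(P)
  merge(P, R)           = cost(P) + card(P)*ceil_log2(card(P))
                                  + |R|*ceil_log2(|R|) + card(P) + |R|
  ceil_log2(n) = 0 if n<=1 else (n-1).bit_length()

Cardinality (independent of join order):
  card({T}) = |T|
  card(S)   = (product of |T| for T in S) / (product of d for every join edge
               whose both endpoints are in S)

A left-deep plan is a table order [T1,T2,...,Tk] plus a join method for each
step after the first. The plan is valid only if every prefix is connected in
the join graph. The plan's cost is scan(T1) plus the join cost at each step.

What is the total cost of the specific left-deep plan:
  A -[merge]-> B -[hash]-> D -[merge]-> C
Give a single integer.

298020

step 1: scan A: cost=150, card=150
step 2: join B via merge
    card(P join B) = 150*60/(10) = 900
    cost = 150 + 150*8 + 60*6 + 150 + 60 = 1920
step 3: join D via hash
    card(P join D) = 900*200/(10) = 18000
    cost = 1920 + 2*200*8 + 900 = 6020
step 4: join C via merge
    card(P join C) = 18000*400/(15) = 480000
    cost = 6020 + 18000*15 + 400*9 + 18000 + 400 = 298020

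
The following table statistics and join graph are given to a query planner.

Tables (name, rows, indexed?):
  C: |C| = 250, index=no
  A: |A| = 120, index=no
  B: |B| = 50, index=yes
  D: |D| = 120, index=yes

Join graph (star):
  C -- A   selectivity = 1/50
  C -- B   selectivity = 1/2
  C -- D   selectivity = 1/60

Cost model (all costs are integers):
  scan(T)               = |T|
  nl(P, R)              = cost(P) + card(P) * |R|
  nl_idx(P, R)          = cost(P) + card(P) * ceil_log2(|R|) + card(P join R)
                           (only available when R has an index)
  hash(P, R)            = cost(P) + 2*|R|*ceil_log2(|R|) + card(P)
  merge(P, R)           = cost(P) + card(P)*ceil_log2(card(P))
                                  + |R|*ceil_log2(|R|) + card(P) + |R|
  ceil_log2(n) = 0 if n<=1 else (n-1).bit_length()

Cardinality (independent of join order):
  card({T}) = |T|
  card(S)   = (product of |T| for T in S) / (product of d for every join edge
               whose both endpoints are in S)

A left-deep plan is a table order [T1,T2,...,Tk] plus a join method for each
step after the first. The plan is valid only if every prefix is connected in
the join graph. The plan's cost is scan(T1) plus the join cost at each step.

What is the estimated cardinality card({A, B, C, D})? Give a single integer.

Tables in S: A(120), B(50), C(250), D(120)
Edges inside S: C-A(d=50), C-B(d=2), C-D(d=60)
numerator = 120 * 50 * 250 * 120 = 180000000
denominator = 50 * 2 * 60 = 6000
card(S) = 180000000 / 6000 = 30000

30000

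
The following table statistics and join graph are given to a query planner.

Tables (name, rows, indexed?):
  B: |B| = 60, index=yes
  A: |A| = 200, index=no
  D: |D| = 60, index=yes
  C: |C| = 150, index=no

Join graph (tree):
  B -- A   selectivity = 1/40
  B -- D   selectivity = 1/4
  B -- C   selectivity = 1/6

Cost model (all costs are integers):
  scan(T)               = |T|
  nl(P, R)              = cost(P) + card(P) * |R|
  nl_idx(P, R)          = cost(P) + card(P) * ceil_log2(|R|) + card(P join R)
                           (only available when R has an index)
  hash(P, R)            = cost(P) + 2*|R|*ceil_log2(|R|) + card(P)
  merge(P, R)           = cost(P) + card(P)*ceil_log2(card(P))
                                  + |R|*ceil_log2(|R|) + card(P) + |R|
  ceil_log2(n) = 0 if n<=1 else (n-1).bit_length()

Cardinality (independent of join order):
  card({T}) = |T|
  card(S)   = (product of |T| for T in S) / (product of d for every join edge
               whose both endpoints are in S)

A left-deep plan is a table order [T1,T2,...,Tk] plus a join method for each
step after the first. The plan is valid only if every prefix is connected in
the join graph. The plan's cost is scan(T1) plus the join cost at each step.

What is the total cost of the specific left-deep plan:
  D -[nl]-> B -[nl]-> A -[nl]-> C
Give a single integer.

step 1: scan D: cost=60, card=60
step 2: join B via nl
    card(P join B) = 60*60/(4) = 900
    cost = 60 + 60*60 = 3660
step 3: join A via nl
    card(P join A) = 900*200/(40) = 4500
    cost = 3660 + 900*200 = 183660
step 4: join C via nl
    card(P join C) = 4500*150/(6) = 112500
    cost = 183660 + 4500*150 = 858660

858660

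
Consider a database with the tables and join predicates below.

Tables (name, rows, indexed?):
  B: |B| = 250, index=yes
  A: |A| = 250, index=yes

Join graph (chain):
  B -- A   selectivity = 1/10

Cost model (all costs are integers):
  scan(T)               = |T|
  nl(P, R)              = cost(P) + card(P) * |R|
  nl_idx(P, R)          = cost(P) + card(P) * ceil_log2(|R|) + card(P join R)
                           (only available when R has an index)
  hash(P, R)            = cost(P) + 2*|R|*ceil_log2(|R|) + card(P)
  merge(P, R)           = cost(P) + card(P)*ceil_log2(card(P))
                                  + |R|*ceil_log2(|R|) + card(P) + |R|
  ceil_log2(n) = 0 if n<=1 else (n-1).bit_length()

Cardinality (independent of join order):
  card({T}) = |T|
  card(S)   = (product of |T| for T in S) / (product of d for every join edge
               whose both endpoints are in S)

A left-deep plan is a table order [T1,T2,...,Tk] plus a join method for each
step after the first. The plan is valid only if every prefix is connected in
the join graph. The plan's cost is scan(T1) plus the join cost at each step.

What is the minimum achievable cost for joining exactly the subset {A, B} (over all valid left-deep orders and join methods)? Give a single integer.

4500

Selinger DP over subsets of {A,B}:
  {B}: scan cost=250, card=250
  {A}: scan cost=250, card=250
  {AB}: card=6250; try (B,hash)→4500, (A,hash)→4500, (B,merge)→4750, (A,merge)→4750, (B,nl_idx)→8500, (A,nl_idx)→8500 …(+2); best=4500 via (B,hash)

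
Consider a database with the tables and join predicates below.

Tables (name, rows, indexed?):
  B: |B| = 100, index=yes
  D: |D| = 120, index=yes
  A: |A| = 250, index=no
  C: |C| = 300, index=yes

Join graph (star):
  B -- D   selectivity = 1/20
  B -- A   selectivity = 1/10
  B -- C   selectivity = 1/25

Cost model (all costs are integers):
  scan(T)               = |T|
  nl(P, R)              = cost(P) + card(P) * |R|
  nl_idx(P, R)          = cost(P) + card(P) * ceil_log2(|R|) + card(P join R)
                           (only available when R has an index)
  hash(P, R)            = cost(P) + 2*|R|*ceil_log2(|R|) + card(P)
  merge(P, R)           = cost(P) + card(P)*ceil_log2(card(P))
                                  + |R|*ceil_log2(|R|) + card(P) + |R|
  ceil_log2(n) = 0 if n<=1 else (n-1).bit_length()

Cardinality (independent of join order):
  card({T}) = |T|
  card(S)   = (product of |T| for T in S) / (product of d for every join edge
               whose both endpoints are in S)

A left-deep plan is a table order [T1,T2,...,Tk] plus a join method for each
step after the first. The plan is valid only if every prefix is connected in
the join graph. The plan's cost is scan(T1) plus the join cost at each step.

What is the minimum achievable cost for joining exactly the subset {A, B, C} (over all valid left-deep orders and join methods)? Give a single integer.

7200

Selinger DP over subsets of {A,B,C}:
  {B}: scan cost=100, card=100
  {A}: scan cost=250, card=250
  {C}: scan cost=300, card=300
  {AB}: card=2500; try (B,hash)→1900, (A,merge)→3150, (B,merge)→3300, (A,hash)→4200, (B,nl_idx)→4500, (A,nl)→25100 …(+1); best=1900 via (B,hash)
  {BC}: card=1200; try (B,hash)→2000, (C,nl_idx)→2200, (B,nl_idx)→3600, (C,merge)→3900, (B,merge)→4100, (C,hash)→5600 …(+2); best=2000 via (B,hash)
  {ABC}: card=30000; try (A,hash)→7200, (C,hash)→9800, (A,merge)→18650, (C,merge)→37400, (C,nl_idx)→54400, (A,nl)→302000 …(+1); best=7200 via (A,hash)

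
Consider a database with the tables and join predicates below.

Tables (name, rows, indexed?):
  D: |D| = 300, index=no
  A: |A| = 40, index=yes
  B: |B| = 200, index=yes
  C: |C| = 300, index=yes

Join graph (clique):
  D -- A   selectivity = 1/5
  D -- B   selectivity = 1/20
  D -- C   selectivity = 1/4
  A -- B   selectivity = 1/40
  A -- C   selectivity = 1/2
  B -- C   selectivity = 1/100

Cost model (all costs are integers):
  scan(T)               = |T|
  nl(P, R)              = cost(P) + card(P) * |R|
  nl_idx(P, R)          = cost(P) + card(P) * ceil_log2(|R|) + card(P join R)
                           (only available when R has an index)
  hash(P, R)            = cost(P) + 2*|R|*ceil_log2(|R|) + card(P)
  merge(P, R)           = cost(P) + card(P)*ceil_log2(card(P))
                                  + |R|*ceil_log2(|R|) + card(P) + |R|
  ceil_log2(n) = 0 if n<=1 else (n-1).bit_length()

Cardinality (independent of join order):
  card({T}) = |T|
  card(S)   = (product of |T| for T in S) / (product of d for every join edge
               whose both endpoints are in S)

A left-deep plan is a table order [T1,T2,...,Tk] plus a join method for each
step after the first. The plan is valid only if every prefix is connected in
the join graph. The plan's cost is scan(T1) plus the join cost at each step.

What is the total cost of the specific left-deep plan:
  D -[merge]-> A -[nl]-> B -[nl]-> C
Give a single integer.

663580

step 1: scan D: cost=300, card=300
step 2: join A via merge
    card(P join A) = 300*40/(5) = 2400
    cost = 300 + 300*9 + 40*6 + 300 + 40 = 3580
step 3: join B via nl
    card(P join B) = 2400*200/(20*40) = 600
    cost = 3580 + 2400*200 = 483580
step 4: join C via nl
    card(P join C) = 600*300/(4*2*100) = 225
    cost = 483580 + 600*300 = 663580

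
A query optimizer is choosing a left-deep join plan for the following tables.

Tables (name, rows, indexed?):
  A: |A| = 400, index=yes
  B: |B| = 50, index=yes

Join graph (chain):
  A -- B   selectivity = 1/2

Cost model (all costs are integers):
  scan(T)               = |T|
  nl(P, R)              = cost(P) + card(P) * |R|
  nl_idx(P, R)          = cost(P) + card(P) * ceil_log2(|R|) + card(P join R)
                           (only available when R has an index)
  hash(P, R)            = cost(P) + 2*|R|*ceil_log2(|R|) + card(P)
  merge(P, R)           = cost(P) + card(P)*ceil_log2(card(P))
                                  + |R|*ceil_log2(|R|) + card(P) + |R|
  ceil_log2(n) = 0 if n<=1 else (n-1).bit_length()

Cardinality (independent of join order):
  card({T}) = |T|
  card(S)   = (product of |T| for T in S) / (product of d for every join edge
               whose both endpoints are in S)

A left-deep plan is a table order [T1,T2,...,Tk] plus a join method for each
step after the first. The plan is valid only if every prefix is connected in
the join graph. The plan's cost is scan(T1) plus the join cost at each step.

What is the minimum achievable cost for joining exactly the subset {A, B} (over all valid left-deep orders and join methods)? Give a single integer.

1400

Selinger DP over subsets of {A,B}:
  {A}: scan cost=400, card=400
  {B}: scan cost=50, card=50
  {AB}: card=10000; try (B,hash)→1400, (A,merge)→4400, (B,merge)→4750, (A,hash)→7300, (A,nl_idx)→10500, (B,nl_idx)→12800 …(+2); best=1400 via (B,hash)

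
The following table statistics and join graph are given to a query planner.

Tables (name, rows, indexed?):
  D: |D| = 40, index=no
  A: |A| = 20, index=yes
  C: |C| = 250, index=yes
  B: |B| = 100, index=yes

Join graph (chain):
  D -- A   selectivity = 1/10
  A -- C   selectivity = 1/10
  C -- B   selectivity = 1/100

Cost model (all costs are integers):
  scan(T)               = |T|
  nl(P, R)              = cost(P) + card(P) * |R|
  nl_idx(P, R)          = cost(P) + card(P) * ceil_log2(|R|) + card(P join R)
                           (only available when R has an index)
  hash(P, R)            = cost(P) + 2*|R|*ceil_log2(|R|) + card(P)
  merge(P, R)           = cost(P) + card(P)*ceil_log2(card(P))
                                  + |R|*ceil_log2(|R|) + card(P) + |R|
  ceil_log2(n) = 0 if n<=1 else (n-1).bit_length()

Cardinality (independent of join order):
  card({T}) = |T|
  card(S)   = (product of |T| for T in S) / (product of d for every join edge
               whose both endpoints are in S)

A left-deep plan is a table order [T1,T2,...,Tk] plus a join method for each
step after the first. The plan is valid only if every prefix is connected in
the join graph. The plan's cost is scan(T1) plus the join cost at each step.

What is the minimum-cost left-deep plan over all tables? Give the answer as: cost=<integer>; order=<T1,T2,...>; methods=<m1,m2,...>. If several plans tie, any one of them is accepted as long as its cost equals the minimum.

Selinger DP (subsets sized 1..n):
  {D}: scan cost=40, card=40
  {A}: scan cost=20, card=20
  {C}: scan cost=250, card=250
  {B}: scan cost=100, card=100
  {AD}: card=80; try (A,hash)→280, (A,nl_idx)→320, (D,merge)→420, (A,merge)→440, (D,hash)→520, (D,nl)→820 …(+1); best=280 via (A,hash)
  {AC}: card=500; try (C,nl_idx)→680, (A,hash)→700, (A,nl_idx)→2000, (C,merge)→2390, (A,merge)→2620, (C,hash)→4040 …(+2); best=680 via (C,nl_idx)
  {BC}: card=250; try (C,nl_idx)→1150, (B,hash)→1900, (B,nl_idx)→2250, (C,merge)→3150, (B,merge)→3300, (C,hash)→4200 …(+2); best=1150 via (C,nl_idx)
  {ACD}: card=2000; try (D,hash)→1660, (C,nl_idx)→2920, (C,merge)→3170, (C,hash)→4360, (D,merge)→5960, (C,nl)→20280 …(+1); best=1660 via (D,hash)
  {ABC}: card=500; try (A,hash)→1600, (B,hash)→2580, (A,nl_idx)→2900, (A,merge)→3520, (B,nl_idx)→4680, (A,nl)→6150 …(+2); best=1600 via (A,hash)
  {ABCD}: card=2000; try (D,hash)→2580, (B,hash)→5060, (D,merge)→6880, (B,nl_idx)→17660, (D,nl)→21600, (B,merge)→26460 …(+1); best=2580 via (D,hash)

cost=2580; order=B,C,A,D; methods=nl_idx,hash,hash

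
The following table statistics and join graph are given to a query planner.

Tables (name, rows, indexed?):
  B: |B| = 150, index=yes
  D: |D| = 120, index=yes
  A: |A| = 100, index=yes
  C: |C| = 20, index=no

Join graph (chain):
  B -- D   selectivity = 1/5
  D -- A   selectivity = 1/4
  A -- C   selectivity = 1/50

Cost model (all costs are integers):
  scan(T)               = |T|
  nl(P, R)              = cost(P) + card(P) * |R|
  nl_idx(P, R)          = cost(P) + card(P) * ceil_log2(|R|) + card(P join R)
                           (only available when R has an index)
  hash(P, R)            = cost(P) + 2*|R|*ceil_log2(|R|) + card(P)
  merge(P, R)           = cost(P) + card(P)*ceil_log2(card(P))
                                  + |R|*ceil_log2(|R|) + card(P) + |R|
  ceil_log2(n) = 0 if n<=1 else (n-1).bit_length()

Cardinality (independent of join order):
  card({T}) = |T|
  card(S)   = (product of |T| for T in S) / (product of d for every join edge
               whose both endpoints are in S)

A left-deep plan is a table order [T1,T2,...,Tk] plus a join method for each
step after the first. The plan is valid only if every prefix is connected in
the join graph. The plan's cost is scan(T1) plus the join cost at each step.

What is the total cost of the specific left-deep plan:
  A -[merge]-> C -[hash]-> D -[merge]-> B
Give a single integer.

step 1: scan A: cost=100, card=100
step 2: join C via merge
    card(P join C) = 100*20/(50) = 40
    cost = 100 + 100*7 + 20*5 + 100 + 20 = 1020
step 3: join D via hash
    card(P join D) = 40*120/(4) = 1200
    cost = 1020 + 2*120*7 + 40 = 2740
step 4: join B via merge
    card(P join B) = 1200*150/(5) = 36000
    cost = 2740 + 1200*11 + 150*8 + 1200 + 150 = 18490

18490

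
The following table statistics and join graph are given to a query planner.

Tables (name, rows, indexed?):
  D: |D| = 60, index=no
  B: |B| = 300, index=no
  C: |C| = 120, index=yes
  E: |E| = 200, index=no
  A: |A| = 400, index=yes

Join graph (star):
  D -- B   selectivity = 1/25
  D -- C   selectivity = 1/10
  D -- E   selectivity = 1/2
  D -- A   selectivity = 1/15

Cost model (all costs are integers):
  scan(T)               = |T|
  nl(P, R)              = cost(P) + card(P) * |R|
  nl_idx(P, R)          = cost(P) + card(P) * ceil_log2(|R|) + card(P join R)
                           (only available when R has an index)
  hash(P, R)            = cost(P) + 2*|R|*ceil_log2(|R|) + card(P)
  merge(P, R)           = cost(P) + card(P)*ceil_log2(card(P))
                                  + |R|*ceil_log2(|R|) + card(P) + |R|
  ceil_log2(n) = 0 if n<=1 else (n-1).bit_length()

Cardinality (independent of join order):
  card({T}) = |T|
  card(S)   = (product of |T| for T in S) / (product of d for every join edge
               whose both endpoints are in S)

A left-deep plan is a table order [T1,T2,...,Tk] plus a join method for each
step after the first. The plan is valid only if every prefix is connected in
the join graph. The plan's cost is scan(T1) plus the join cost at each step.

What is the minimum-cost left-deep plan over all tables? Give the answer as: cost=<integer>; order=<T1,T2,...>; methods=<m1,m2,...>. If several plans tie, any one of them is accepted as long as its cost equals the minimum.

cost=253160; order=B,D,C,A,E; methods=hash,hash,hash,hash

Selinger DP (subsets sized 1..n):
  {D}: scan cost=60, card=60
  {B}: scan cost=300, card=300
  {C}: scan cost=120, card=120
  {E}: scan cost=200, card=200
  {A}: scan cost=400, card=400
  {BD}: card=720; try (D,hash)→1320, (B,merge)→3480, (D,merge)→3720, (B,hash)→5520, (B,nl)→18060, (D,nl)→18300; best=1320 via (D,hash)
  {CD}: card=720; try (D,hash)→960, (C,nl_idx)→1200, (C,merge)→1440, (D,merge)→1500, (C,hash)→1800, (C,nl)→7260 …(+1); best=960 via (D,hash)
  {DE}: card=6000; try (D,hash)→1120, (E,merge)→2280, (D,merge)→2420, (E,hash)→3320, (E,nl)→12060, (D,nl)→12200; best=1120 via (D,hash)
  {AD}: card=1600; try (D,hash)→1520, (A,nl_idx)→2200, (A,merge)→4480, (D,merge)→4820, (A,hash)→7320, (A,nl)→24060 …(+1); best=1520 via (D,hash)
  {BCD}: card=8640; try (C,hash)→3720, (B,hash)→7080, (C,merge)→10200, (B,merge)→11880, (C,nl_idx)→15000, (C,nl)→87720 …(+1); best=3720 via (C,hash)
  {BDE}: card=72000; try (E,hash)→5240, (E,merge)→11040, (B,hash)→12520, (B,merge)→88120, (E,nl)→145320, (B,nl)→1801120; best=5240 via (E,hash)
  {ABD}: card=19200; try (B,hash)→8520, (A,hash)→9240, (A,merge)→13240, (B,merge)→23720, (A,nl_idx)→27000, (A,nl)→289320 …(+1); best=8520 via (B,hash)
  {CDE}: card=72000; try (E,hash)→4880, (C,hash)→8800, (E,merge)→10680, (C,merge)→86080, (C,nl_idx)→115120, (E,nl)→144960 …(+1); best=4880 via (E,hash)
  {ACD}: card=19200; try (C,hash)→4800, (A,hash)→8880, (A,merge)→12880, (C,merge)→21680, (A,nl_idx)→26640, (C,nl_idx)→31920 …(+2); best=4800 via (C,hash)
  {ADE}: card=160000; try (E,hash)→6320, (A,hash)→14320, (E,merge)→22520, (A,merge)→89120, (A,nl_idx)→215120, (E,nl)→321520 …(+1); best=6320 via (E,hash)
  {BCDE}: card=864000; try (E,hash)→15560, (C,hash)→78920, (B,hash)→82280, (E,merge)→135120, (C,merge)→1302200, (B,merge)→1303880 …(+4); best=15560 via (E,hash)
  {ABCD}: card=230400; try (A,hash)→19560, (C,hash)→29400, (B,hash)→29400, (A,merge)→137320, (A,nl_idx)→311880, (B,merge)→315000 …(+5); best=19560 via (A,hash)
  {ABDE}: card=1920000; try (E,hash)→30920, (A,hash)→84440, (B,hash)→171720, (E,merge)→317520, (A,merge)→1305240, (A,nl_idx)→2573240 …(+4); best=30920 via (E,hash)
  {ACDE}: card=1920000; try (E,hash)→27200, (A,hash)→84080, (C,hash)→168000, (E,merge)→313800, (A,merge)→1304880, (A,nl_idx)→2572880 …(+5); best=27200 via (E,hash)
  {ABCDE}: card=23040000; try (E,hash)→253160, (A,hash)→886760, (C,hash)→1952600, (B,hash)→1952600, (E,merge)→4398960, (A,merge)→18163560 …(+8); best=253160 via (E,hash)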